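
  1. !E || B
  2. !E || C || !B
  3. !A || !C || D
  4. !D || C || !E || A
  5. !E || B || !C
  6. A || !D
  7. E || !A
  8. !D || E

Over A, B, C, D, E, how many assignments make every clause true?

There are 2^5 = 32 truth assignments over (A, B, C, D, E).
Split on B. With B = true, the clauses containing B are satisfied and !B drops from the rest; 4 of the 2^4 = 16 assignments to the other variables satisfy what remains.
With B = false, by the same count on the reduced clause set, 2 assignments work.
Total: 4 + 2 = 6.

6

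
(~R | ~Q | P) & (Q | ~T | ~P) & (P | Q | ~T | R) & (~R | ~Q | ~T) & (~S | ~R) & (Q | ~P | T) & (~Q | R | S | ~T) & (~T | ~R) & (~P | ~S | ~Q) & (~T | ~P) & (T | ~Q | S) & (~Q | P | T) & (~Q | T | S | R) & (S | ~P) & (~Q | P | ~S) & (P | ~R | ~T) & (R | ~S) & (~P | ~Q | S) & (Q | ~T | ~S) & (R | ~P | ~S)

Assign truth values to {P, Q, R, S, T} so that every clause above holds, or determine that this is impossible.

P ↦ 0; Q ↦ 0; R ↦ 1; S ↦ 0; T ↦ 0

Suppose S = 0.
(~P) alone gives P = 0.
Suppose R = 1.
(~Q) alone gives Q = 0.
(~T) alone gives T = 0.
All clauses are satisfied.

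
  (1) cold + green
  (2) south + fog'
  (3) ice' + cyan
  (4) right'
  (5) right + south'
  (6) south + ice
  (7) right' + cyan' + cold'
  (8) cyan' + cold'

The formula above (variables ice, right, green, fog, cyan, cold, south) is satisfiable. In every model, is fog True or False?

False

Suppose fog = 1.
Unit clause (south) forces south = 1.
Unit clause (right') forces right = 0.
Now (right) is unsatisfied and unit — conflict.
So every satisfying assignment has fog = False.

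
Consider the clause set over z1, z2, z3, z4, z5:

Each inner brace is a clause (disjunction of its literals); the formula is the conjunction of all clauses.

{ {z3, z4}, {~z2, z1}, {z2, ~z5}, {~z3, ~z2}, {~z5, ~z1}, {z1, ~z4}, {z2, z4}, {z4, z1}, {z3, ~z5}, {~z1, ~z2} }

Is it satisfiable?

Try z3 = 0.
The clause (z4) is unit, so z4 = 1.
The clause (z1) is unit, so z1 = 1.
The clause (~z5) is unit, so z5 = 0.
The clause (~z2) is unit, so z2 = 0.
All clauses are satisfied.
A satisfying assignment: z1 ↦ 1, z2 ↦ 0, z3 ↦ 0, z4 ↦ 1, z5 ↦ 0.

Yes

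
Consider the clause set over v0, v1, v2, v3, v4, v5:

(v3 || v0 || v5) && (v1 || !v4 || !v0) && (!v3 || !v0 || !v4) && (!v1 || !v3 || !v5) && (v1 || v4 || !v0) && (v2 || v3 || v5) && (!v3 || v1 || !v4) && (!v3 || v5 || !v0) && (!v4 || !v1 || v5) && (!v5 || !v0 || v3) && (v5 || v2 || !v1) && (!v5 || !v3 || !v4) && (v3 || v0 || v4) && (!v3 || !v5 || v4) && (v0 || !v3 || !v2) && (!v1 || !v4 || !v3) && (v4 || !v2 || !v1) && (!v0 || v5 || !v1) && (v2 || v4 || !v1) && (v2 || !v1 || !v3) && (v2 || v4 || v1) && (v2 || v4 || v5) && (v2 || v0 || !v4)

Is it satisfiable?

Branch on v3: set v3 = false.
Branch on v0: set v0 = false.
The clause (v5) is unit, so v5 = true.
The clause (v4) is unit, so v4 = true.
The clause (v2) is unit, so v2 = true.
All clauses hold; v1 can take either value.
A satisfying assignment: v0 ↦ false,  v1 ↦ true,  v2 ↦ true,  v3 ↦ false,  v4 ↦ true,  v5 ↦ true.

Yes, satisfiable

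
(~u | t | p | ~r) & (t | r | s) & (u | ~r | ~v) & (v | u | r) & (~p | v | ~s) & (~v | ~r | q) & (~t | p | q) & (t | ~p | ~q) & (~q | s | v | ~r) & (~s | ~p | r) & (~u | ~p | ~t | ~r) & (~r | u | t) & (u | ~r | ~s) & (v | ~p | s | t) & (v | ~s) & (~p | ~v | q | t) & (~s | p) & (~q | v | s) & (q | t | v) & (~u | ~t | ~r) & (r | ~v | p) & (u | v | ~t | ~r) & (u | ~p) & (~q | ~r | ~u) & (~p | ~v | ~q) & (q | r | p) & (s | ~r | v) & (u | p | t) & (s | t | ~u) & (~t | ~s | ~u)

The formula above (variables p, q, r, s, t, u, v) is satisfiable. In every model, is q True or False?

Suppose q = 1.
Case t = 1:
Case v = 1:
(~p) alone gives p = 0.
(~s) alone gives s = 0.
(r) alone gives r = 1.
(u) alone gives u = 1.
But (~u) is also a unit clause — contradiction.
Undo v and try v = 0.
(~s) alone gives s = 0.
But (s) is also a unit clause — contradiction.
Both values of v lead to a conflict.
Undo t and try t = 0.
(~p) alone gives p = 0.
(~s) alone gives s = 0.
(r) alone gives r = 1.
(~u) alone gives u = 0.
But (u) is also a unit clause — contradiction.
Both values of t lead to a conflict.
So every satisfying assignment has q = False.

False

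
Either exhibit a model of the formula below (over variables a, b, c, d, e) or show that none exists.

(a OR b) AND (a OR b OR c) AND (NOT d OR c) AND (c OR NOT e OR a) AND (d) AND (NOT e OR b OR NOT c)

a=true,  b=true,  c=true,  d=true,  e=true

From the singleton clause (d), d = true.
From the singleton clause (c), c = true.
Try a = true.
Try e = true.
From the singleton clause (b), b = true.
This assignment satisfies each clause.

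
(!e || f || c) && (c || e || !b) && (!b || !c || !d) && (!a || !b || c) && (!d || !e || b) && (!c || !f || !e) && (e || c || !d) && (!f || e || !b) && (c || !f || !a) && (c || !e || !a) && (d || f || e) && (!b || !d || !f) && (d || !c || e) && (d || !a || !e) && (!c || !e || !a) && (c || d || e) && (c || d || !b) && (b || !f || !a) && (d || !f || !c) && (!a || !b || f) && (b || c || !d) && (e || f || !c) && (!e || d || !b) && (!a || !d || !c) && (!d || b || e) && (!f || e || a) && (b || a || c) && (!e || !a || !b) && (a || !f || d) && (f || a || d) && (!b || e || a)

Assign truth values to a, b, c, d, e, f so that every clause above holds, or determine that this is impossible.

UNSATISFIABLE

Try e = false.
Try c = true.
The clause (d) is unit, so d = true.
The clause (!b) is unit, so b = false.
Now (b) is unsatisfied and unit — conflict.
So c must be the other value — set c = false.
The clause (!b) is unit, so b = false.
The clause (!d) is unit, so d = false.
Now (d) is unsatisfied and unit — conflict.
Both values of c lead to a conflict.
So e must be the other value — set e = true.
Try f = true.
The clause (!c) is unit, so c = false.
The clause (!a) is unit, so a = false.
The clause (b) is unit, so b = true.
The clause (!d) is unit, so d = false.
Now (d) is unsatisfied and unit — conflict.
So f must be the other value — set f = false.
The clause (c) is unit, so c = true.
The clause (!a) is unit, so a = false.
The clause (d) is unit, so d = true.
The clause (!b) is unit, so b = false.
Now (b) is unsatisfied and unit — conflict.
Both values of f lead to a conflict.
Both values of e lead to a conflict.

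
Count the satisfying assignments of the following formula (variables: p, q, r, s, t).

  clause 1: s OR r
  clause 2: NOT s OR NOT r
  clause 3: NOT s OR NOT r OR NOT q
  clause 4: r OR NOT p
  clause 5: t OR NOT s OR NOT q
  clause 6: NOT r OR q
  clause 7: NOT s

There are 2^5 = 32 truth assignments over (p, q, r, s, t).
Split on p. With p = true, the clauses containing p are satisfied and NOT p drops from the rest; 2 of the 2^4 = 16 assignments to the other variables satisfy what remains.
With p = false, by the same count on the reduced clause set, 2 assignments work.
Total: 2 + 2 = 4.

4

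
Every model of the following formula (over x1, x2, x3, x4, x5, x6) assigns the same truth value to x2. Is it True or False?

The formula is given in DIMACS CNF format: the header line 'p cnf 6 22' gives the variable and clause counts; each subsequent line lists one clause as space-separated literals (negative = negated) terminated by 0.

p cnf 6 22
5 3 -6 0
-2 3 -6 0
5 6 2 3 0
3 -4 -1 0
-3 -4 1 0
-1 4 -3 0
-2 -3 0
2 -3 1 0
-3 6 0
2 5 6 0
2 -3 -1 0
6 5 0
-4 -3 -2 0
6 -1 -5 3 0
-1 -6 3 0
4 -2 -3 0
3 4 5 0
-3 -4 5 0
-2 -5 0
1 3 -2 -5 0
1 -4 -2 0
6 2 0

Suppose x2 = True.
From the singleton clause (¬x3), x3 = False.
From the singleton clause (¬x6), x6 = False.
From the singleton clause (x5), x5 = True.
But (¬x5) is also a unit clause — contradiction.
So every satisfying assignment has x2 = False.

False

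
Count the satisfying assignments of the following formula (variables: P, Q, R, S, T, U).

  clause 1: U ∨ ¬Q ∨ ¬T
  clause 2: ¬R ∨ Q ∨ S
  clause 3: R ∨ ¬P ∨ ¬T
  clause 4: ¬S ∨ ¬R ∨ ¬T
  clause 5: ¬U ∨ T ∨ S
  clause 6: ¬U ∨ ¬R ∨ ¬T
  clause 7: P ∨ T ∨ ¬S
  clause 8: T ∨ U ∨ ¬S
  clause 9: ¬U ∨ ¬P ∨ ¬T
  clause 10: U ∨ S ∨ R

There are 2^6 = 64 truth assignments over (P, Q, R, S, T, U).
Split on U. With U = True, the clauses containing U are satisfied and ¬U drops from the rest; 8 of the 2^5 = 32 assignments to the other variables satisfy what remains.
With U = False, by the same count on the reduced clause set, 3 assignments work.
Total: 8 + 3 = 11.

11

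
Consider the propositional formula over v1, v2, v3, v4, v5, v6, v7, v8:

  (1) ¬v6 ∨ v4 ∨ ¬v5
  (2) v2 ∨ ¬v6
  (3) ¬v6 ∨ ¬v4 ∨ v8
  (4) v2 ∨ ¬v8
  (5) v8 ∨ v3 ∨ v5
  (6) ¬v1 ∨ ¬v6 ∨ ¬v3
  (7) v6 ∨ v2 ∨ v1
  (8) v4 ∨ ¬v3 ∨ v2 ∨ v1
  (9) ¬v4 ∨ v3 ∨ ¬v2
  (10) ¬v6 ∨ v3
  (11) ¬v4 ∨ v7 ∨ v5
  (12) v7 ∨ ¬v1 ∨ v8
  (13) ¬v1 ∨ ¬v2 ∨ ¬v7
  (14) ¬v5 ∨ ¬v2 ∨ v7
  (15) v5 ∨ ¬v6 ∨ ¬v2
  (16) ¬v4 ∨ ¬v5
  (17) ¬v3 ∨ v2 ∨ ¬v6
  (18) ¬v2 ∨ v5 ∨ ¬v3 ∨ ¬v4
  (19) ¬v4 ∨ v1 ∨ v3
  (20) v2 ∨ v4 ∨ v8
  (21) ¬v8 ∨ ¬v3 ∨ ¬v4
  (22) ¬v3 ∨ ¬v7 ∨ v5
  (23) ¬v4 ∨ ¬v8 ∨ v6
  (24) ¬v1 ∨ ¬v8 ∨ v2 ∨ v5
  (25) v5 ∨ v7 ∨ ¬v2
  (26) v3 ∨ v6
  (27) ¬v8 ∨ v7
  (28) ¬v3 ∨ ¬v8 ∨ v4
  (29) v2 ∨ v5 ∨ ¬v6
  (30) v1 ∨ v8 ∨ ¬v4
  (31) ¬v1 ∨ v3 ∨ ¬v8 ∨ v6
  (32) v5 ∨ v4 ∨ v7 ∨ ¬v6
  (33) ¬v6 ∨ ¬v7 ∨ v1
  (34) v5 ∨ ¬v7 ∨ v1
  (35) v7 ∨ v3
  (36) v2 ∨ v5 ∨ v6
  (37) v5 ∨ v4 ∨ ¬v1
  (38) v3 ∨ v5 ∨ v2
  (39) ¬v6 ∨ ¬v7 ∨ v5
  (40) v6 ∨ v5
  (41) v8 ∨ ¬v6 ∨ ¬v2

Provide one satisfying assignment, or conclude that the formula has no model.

Case v2 = True:
Case v4 = False:
Case v6 = False:
(v3) alone gives v3 = True.
(¬v8) alone gives v8 = False.
(v5) alone gives v5 = True.
(v7) alone gives v7 = True.
(¬v1) alone gives v1 = False.
All clauses are satisfied.

v1 ↦ False, v2 ↦ True, v3 ↦ True, v4 ↦ False, v5 ↦ True, v6 ↦ False, v7 ↦ True, v8 ↦ False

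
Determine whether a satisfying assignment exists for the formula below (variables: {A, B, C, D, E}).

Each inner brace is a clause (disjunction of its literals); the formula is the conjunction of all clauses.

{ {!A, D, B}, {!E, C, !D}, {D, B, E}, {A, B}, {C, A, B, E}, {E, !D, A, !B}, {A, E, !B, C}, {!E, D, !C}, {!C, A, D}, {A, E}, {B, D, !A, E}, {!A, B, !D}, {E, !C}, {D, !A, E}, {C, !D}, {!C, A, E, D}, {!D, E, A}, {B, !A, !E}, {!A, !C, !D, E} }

Branch on A: set A = true.
Branch on D: set D = false.
Unit clause (B) forces B = true.
Unit clause (E) forces E = true.
Unit clause (!C) forces C = false.
This assignment satisfies each clause.
A satisfying assignment: A=true; B=true; C=false; D=false; E=true.

Satisfiable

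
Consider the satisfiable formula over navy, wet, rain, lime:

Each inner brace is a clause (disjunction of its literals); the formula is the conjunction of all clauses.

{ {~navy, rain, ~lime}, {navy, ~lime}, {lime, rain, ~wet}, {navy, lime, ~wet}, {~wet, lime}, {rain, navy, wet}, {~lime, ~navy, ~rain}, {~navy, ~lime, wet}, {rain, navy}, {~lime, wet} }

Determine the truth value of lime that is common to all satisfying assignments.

Suppose lime = 1.
From the singleton clause (navy), navy = 1.
From the singleton clause (rain), rain = 1.
That conflicts with the unit clause (~rain).
So every satisfying assignment has lime = False.

False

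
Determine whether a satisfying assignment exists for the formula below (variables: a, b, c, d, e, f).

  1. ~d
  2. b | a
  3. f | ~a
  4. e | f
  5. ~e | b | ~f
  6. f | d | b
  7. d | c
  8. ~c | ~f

Unit clause (~d) forces d = 0.
Unit clause (c) forces c = 1.
Unit clause (~f) forces f = 0.
Unit clause (~a) forces a = 0.
Unit clause (b) forces b = 1.
Unit clause (e) forces e = 1.
All clauses are satisfied.
A satisfying assignment: a: 0,  b: 1,  c: 1,  d: 0,  e: 1,  f: 0.

Yes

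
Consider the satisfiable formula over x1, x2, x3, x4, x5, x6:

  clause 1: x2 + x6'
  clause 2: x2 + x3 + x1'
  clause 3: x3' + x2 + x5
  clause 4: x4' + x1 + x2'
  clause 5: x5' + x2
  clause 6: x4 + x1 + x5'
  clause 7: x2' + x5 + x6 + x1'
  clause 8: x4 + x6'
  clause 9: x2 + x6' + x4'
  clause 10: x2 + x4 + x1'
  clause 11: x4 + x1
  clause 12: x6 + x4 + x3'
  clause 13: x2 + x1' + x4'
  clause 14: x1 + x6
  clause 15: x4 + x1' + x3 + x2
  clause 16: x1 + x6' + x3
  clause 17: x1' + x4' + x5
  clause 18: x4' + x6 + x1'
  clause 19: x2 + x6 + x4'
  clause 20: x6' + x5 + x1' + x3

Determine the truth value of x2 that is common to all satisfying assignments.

True

Suppose x2 = 0.
(x6') alone gives x6 = 0.
(x5') alone gives x5 = 0.
(x3') alone gives x3 = 0.
(x1') alone gives x1 = 0.
But (x1) is also a unit clause — contradiction.
So every satisfying assignment has x2 = True.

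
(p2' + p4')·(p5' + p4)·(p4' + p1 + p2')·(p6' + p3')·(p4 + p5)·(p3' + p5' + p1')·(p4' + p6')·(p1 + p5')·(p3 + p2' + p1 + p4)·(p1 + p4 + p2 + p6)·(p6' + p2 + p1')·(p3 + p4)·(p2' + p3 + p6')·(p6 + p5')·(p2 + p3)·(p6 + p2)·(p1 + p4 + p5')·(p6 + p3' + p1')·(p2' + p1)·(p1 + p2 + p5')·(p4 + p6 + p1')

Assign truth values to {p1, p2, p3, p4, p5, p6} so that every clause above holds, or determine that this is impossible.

UNSATISFIABLE

Try p2 = 0.
(p3) alone gives p3 = 1.
(p6') alone gives p6 = 0.
That conflicts with the unit clause (p6).
Undo p2 and try p2 = 1.
(p4') alone gives p4 = 0.
(p5') alone gives p5 = 0.
That conflicts with the unit clause (p5).
Neither p2 = 1 nor p2 = 0 works.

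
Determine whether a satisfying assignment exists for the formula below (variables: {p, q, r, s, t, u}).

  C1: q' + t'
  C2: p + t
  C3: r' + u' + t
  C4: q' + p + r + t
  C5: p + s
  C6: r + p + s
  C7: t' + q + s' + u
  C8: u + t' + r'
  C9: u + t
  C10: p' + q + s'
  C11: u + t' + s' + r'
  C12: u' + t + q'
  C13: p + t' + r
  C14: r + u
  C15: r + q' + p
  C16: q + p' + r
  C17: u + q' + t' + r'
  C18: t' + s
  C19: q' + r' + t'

Satisfiable

Suppose q = 0.
Suppose p = 0.
From the singleton clause (t), t = 1.
From the singleton clause (s), s = 1.
From the singleton clause (u), u = 1.
From the singleton clause (r), r = 1.
Every clause now holds.
A satisfying assignment: p ↦ 0,  q ↦ 0,  r ↦ 1,  s ↦ 1,  t ↦ 1,  u ↦ 1.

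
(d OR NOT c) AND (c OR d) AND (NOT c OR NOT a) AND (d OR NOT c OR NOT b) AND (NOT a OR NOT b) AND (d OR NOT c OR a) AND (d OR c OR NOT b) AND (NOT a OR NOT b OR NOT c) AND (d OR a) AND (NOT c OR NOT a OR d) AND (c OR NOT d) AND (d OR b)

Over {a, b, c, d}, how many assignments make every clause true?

2

There are 2^4 = 16 truth assignments over (a, b, c, d).
Check each against the 12 clauses (columns in the order a, b, c, d):
  F F F F  ✗ fails (c OR d)
  F F F T  ✗ fails (c OR NOT d)
  F F T F  ✗ fails (d OR NOT c)
  F F T T  ✓ satisfies all
  F T F F  ✗ fails (c OR d)
  F T F T  ✗ fails (c OR NOT d)
  F T T F  ✗ fails (d OR NOT c)
  F T T T  ✓ satisfies all
  T F F F  ✗ fails (c OR d)
  T F F T  ✗ fails (c OR NOT d)
  T F T F  ✗ fails (d OR NOT c)
  T F T T  ✗ fails (NOT c OR NOT a)
  T T F F  ✗ fails (c OR d)
  T T F T  ✗ fails (NOT a OR NOT b)
  T T T F  ✗ fails (d OR NOT c)
  T T T T  ✗ fails (NOT c OR NOT a)
2 of the 16 rows are models.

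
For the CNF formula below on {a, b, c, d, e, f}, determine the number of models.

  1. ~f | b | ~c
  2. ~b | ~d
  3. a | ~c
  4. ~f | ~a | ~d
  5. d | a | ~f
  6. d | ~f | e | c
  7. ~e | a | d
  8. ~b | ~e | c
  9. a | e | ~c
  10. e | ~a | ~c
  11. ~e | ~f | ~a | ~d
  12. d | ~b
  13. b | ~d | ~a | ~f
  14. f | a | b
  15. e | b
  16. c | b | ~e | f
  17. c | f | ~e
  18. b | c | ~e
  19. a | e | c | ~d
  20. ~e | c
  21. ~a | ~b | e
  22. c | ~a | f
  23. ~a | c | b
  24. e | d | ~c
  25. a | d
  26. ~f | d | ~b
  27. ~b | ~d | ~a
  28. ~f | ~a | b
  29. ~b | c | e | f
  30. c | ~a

There are 2^6 = 64 truth assignments over (a, b, c, d, e, f).
Split on f. With f = 1, the clauses containing f are satisfied and ~f drops from the rest; 0 of the 2^5 = 32 assignments to the other variables satisfy what remains.
With f = 0, by the same count on the reduced clause set, 2 assignments work.
(One model: a=T, b=F, c=T, d=F, e=T, f=F.)
Total: 0 + 2 = 2.

2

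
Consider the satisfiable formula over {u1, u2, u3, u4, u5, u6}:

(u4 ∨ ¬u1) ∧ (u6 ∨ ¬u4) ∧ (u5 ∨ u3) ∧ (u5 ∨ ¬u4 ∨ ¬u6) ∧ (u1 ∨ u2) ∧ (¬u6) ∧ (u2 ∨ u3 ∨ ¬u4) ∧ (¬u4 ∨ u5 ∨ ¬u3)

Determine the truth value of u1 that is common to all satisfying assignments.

False

Suppose u1 = True.
Unit clause (u4) forces u4 = True.
Unit clause (u6) forces u6 = True.
Now (¬u6) is unsatisfied and unit — conflict.
So every satisfying assignment has u1 = False.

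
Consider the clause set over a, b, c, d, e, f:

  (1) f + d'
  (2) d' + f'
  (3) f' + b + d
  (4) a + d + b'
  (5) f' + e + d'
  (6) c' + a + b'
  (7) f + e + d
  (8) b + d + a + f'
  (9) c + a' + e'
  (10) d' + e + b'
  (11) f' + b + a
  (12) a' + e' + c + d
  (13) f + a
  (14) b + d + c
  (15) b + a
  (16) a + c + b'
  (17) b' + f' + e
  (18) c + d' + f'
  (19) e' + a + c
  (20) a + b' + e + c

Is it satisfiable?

Case f = 0:
(d') alone gives d = 0.
(e) alone gives e = 1.
(a) alone gives a = 1.
(c) alone gives c = 1.
No clause remains; b is free.
A satisfying assignment: a=1, b=1, c=1, d=0, e=1, f=0.

Yes, satisfiable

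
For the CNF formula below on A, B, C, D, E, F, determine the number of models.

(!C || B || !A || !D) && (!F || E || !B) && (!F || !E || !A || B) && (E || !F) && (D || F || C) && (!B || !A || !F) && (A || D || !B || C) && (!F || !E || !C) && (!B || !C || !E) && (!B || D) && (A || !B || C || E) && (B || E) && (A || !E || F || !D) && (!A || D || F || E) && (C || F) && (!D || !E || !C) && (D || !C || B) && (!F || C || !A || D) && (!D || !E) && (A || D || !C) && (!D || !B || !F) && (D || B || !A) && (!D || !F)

3

There are 2^6 = 64 truth assignments over (A, B, C, D, E, F).
Split on C. With C = true, the clauses containing C are satisfied and !C drops from the rest; 2 of the 2^5 = 32 assignments to the other variables satisfy what remains.
With C = false, by the same count on the reduced clause set, 1 assignment works.
Total: 2 + 1 = 3.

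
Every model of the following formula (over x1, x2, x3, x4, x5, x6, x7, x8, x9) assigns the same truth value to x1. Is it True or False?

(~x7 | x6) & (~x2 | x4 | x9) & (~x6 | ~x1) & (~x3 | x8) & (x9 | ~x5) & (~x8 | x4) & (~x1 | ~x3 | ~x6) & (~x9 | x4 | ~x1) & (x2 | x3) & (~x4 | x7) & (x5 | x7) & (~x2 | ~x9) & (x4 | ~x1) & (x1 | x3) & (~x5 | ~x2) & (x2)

False

Suppose x1 = 1.
(~x6) alone gives x6 = 0.
(~x7) alone gives x7 = 0.
(~x4) alone gives x4 = 0.
That conflicts with the unit clause (x4).
So every satisfying assignment has x1 = False.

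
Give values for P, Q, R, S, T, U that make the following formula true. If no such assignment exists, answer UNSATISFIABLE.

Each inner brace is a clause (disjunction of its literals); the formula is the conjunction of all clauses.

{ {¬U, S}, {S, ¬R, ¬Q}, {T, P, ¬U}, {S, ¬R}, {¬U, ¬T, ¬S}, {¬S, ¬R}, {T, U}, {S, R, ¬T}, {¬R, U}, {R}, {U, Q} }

UNSATISFIABLE

Unit clause (R) forces R = True.
Unit clause (S) forces S = True.
That conflicts with the unit clause (¬S).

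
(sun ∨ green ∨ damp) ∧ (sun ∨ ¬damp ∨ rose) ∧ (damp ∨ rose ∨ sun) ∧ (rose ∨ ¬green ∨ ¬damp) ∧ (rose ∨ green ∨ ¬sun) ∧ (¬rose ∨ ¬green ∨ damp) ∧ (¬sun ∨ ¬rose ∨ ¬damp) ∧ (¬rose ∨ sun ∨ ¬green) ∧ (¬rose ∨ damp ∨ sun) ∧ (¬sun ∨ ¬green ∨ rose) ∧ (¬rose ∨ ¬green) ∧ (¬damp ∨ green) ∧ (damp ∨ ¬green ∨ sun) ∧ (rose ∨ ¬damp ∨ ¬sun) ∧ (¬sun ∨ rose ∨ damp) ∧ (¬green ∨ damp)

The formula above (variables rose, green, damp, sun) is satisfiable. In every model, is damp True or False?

False

Suppose damp = True.
From the singleton clause (green), green = True.
From the singleton clause (rose), rose = True.
Now (¬rose) is unsatisfied and unit — conflict.
So every satisfying assignment has damp = False.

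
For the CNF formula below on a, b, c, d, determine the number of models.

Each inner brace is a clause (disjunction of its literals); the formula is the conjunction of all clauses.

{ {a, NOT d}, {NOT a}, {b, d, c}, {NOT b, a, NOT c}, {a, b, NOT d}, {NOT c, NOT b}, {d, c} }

There are 2^4 = 16 truth assignments over (a, b, c, d).
Check each against the 7 clauses (columns in the order a, b, c, d):
  F F F F  ✗ fails (b OR d OR c)
  F F F T  ✗ fails (a OR NOT d)
  F F T F  ✓ satisfies all
  F F T T  ✗ fails (a OR NOT d)
  F T F F  ✗ fails (d OR c)
  F T F T  ✗ fails (a OR NOT d)
  F T T F  ✗ fails (NOT b OR a OR NOT c)
  F T T T  ✗ fails (a OR NOT d)
  T F F F  ✗ fails (NOT a)
  T F F T  ✗ fails (NOT a)
  T F T F  ✗ fails (NOT a)
  T F T T  ✗ fails (NOT a)
  T T F F  ✗ fails (NOT a)
  T T F T  ✗ fails (NOT a)
  T T T F  ✗ fails (NOT a)
  T T T T  ✗ fails (NOT a)
1 of the 16 rows is a model.

1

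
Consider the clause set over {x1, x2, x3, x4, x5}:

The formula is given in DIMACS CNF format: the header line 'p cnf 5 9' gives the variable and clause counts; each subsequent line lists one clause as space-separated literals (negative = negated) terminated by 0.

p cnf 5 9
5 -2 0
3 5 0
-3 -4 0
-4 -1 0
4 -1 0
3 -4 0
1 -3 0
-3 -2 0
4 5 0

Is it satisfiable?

Satisfiable

Case x5 = True:
Case x3 = False:
From the singleton clause (¬x4), x4 = False.
From the singleton clause (¬x1), x1 = False.
No clause remains; x2 is free.
A satisfying assignment: x1: False; x2: True; x3: False; x4: False; x5: True.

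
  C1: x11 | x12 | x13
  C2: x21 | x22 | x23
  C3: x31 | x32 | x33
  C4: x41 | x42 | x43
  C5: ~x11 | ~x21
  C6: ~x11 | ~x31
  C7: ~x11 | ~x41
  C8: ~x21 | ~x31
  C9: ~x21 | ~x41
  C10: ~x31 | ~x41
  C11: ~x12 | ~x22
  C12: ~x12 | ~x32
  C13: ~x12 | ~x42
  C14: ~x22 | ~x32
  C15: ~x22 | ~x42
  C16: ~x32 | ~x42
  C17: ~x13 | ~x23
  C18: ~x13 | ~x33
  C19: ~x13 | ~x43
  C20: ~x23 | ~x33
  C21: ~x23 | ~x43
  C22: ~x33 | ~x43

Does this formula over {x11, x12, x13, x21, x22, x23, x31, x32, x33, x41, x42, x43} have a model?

Branch on x11: set x11 = 0.
Branch on x12: set x12 = 1.
(~x22) alone gives x22 = 0.
(~x32) alone gives x32 = 0.
(~x42) alone gives x42 = 0.
Branch on x21: set x21 = 1.
(~x31) alone gives x31 = 0.
(x33) alone gives x33 = 1.
(~x41) alone gives x41 = 0.
(x43) alone gives x43 = 1.
Now (~x43) is unsatisfied and unit — conflict.
Undo x21 and try x21 = 0.
(x23) alone gives x23 = 1.
(~x13) alone gives x13 = 0.
(~x33) alone gives x33 = 0.
(x31) alone gives x31 = 1.
(~x41) alone gives x41 = 0.
(x43) alone gives x43 = 1.
Now (~x43) is unsatisfied and unit — conflict.
Neither x21 = 1 nor x21 = 0 works.
Undo x12 and try x12 = 0.
(x13) alone gives x13 = 1.
(~x23) alone gives x23 = 0.
(~x33) alone gives x33 = 0.
(~x43) alone gives x43 = 0.
Branch on x21: set x21 = 1.
(~x31) alone gives x31 = 0.
(x32) alone gives x32 = 1.
(~x41) alone gives x41 = 0.
(x42) alone gives x42 = 1.
Now (~x42) is unsatisfied and unit — conflict.
Undo x21 and try x21 = 0.
(x22) alone gives x22 = 1.
(~x32) alone gives x32 = 0.
(x31) alone gives x31 = 1.
(~x41) alone gives x41 = 0.
(x42) alone gives x42 = 1.
Now (~x42) is unsatisfied and unit — conflict.
Neither x21 = 1 nor x21 = 0 works.
Neither x12 = 1 nor x12 = 0 works.
Undo x11 and try x11 = 1.
(~x21) alone gives x21 = 0.
(~x31) alone gives x31 = 0.
(~x41) alone gives x41 = 0.
Branch on x22: set x22 = 1.
(~x12) alone gives x12 = 0.
(~x32) alone gives x32 = 0.
(x33) alone gives x33 = 1.
(~x42) alone gives x42 = 0.
(x43) alone gives x43 = 1.
Now (~x43) is unsatisfied and unit — conflict.
Undo x22 and try x22 = 0.
(x23) alone gives x23 = 1.
(~x13) alone gives x13 = 0.
(~x33) alone gives x33 = 0.
(x32) alone gives x32 = 1.
(~x12) alone gives x12 = 0.
(~x42) alone gives x42 = 0.
(x43) alone gives x43 = 1.
Now (~x43) is unsatisfied and unit — conflict.
Neither x22 = 1 nor x22 = 0 works.
Neither x11 = 1 nor x11 = 0 works.
No assignment satisfies every clause.

No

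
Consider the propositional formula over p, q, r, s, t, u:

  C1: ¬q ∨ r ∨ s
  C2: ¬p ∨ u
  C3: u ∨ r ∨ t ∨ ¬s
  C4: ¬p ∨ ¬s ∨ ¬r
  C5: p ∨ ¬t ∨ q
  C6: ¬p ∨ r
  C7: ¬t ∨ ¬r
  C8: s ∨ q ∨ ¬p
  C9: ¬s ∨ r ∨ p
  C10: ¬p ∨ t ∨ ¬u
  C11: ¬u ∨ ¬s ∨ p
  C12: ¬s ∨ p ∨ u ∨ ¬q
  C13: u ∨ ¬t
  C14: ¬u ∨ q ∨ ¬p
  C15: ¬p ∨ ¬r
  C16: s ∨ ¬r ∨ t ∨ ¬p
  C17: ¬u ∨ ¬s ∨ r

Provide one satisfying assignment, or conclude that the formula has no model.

Branch on p: set p = False.
Branch on t: set t = False.
Branch on s: set s = False.
Branch on q: set q = False.
All clauses hold; r, u can take either value.

p: False; q: False; r: False; s: False; t: False; u: True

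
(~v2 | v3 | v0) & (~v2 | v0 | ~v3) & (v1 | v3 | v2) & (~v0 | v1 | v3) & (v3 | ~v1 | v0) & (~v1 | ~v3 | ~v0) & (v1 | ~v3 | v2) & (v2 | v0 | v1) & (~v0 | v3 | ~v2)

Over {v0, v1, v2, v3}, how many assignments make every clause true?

There are 2^4 = 16 truth assignments over (v0, v1, v2, v3).
Split on v1. With v1 = 1, the clauses containing v1 are satisfied and ~v1 drops from the rest; 2 of the 2^3 = 8 assignments to the other variables satisfy what remains.
With v1 = 0, by the same count on the reduced clause set, 1 assignment works.
Total: 2 + 1 = 3.

3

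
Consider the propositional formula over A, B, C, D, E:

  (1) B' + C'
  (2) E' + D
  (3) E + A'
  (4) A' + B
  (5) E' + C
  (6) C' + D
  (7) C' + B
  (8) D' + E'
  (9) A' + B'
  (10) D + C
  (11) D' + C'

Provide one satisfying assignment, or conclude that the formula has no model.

A=0, B=0, C=0, D=1, E=0

Try B = 0.
Unit clause (A') forces A = 0.
Unit clause (C') forces C = 0.
Unit clause (E') forces E = 0.
Unit clause (D) forces D = 1.
This assignment satisfies each clause.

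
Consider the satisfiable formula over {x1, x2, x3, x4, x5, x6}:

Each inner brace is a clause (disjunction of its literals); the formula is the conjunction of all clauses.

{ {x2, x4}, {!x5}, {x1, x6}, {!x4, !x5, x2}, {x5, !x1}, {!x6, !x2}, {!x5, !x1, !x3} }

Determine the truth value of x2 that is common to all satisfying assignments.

Suppose x2 = true.
Unit clause (!x5) forces x5 = false.
Unit clause (!x1) forces x1 = false.
Unit clause (x6) forces x6 = true.
But (!x6) is also a unit clause — contradiction.
So every satisfying assignment has x2 = False.

False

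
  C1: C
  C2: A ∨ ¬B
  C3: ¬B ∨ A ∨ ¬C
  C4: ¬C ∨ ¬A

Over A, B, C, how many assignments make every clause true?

There are 2^3 = 8 truth assignments over (A, B, C).
Check each against the 4 clauses (columns in the order A, B, C):
  F F F  ✗ fails (C)
  F F T  ✓ satisfies all
  F T F  ✗ fails (C)
  F T T  ✗ fails (A ∨ ¬B)
  T F F  ✗ fails (C)
  T F T  ✗ fails (¬C ∨ ¬A)
  T T F  ✗ fails (C)
  T T T  ✗ fails (¬C ∨ ¬A)
1 of the 8 rows is a model.

1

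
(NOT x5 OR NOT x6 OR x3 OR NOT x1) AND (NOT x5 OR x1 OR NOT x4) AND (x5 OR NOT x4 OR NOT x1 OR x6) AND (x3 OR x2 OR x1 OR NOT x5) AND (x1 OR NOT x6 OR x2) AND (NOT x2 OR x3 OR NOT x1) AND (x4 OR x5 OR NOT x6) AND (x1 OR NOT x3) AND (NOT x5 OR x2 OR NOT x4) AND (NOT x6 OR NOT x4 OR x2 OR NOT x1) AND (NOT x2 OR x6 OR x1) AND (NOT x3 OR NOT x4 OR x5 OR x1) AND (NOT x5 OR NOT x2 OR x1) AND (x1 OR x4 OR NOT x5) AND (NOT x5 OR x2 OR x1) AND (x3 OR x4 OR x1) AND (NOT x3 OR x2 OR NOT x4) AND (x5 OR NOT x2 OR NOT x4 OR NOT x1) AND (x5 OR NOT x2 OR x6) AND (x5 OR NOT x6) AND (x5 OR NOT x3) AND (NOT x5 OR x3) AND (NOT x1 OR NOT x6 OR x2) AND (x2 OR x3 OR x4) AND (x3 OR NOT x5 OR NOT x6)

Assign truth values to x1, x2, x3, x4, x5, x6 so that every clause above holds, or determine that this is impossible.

Suppose x1 = true.
Suppose x2 = true.
The clause (x3) is unit, so x3 = true.
The clause (x5) is unit, so x5 = true.
All clauses hold; x4, x6 can take either value.

x1: true, x2: true, x3: true, x4: true, x5: true, x6: false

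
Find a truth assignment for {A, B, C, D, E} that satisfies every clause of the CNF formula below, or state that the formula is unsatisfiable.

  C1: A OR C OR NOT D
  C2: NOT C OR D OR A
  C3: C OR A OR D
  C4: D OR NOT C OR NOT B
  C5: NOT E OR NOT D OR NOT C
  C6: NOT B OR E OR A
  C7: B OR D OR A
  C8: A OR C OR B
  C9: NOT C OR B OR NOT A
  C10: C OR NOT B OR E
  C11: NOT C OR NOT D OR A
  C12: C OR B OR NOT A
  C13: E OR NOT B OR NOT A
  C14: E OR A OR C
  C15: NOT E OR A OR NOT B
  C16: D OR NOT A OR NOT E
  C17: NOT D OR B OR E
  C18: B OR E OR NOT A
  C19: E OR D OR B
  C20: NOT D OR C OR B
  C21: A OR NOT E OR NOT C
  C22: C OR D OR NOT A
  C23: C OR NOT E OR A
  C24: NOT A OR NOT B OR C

Case A = true:
Case C = false:
From the singleton clause (B), B = true.
Now (NOT B) is unsatisfied and unit — conflict.
So C must be the other value — set C = true.
From the singleton clause (B), B = true.
From the singleton clause (D), D = true.
From the singleton clause (NOT E), E = false.
Now (E) is unsatisfied and unit — conflict.
Neither C = true nor C = false works.
So A must be the other value — set A = false.
Case C = true:
From the singleton clause (D), D = true.
Now (NOT D) is unsatisfied and unit — conflict.
So C must be the other value — set C = false.
From the singleton clause (NOT D), D = false.
Now (D) is unsatisfied and unit — conflict.
Neither C = true nor C = false works.
Neither A = true nor A = false works.

UNSATISFIABLE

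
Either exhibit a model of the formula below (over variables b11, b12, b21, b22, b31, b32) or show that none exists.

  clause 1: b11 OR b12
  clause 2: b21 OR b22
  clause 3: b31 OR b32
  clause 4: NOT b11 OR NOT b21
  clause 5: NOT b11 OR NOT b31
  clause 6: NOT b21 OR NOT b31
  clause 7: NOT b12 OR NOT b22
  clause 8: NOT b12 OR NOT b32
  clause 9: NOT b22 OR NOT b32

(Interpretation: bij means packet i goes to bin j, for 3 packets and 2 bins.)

Branch on b11: set b11 = true.
From the singleton clause (NOT b21), b21 = false.
From the singleton clause (b22), b22 = true.
From the singleton clause (NOT b31), b31 = false.
From the singleton clause (b32), b32 = true.
Now (NOT b32) is unsatisfied and unit — conflict.
That branch fails; take b11 = false instead.
From the singleton clause (b12), b12 = true.
From the singleton clause (NOT b22), b22 = false.
From the singleton clause (b21), b21 = true.
From the singleton clause (NOT b31), b31 = false.
From the singleton clause (b32), b32 = true.
Now (NOT b32) is unsatisfied and unit — conflict.
Either choice for b11 ends in contradiction.

UNSATISFIABLE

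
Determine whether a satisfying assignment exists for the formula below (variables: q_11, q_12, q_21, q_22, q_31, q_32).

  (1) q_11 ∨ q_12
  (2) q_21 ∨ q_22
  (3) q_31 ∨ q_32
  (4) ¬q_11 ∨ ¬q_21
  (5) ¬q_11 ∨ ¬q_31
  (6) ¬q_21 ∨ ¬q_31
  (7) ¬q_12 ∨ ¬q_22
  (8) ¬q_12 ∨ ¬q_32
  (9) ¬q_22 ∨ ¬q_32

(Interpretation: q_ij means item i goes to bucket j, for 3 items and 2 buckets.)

No, unsatisfiable

Suppose q_11 = True.
From the singleton clause (¬q_21), q_21 = False.
From the singleton clause (q_22), q_22 = True.
From the singleton clause (¬q_31), q_31 = False.
From the singleton clause (q_32), q_32 = True.
That conflicts with the unit clause (¬q_32).
Backtrack on q_11: now try q_11 = False.
From the singleton clause (q_12), q_12 = True.
From the singleton clause (¬q_22), q_22 = False.
From the singleton clause (q_21), q_21 = True.
From the singleton clause (¬q_31), q_31 = False.
From the singleton clause (q_32), q_32 = True.
That conflicts with the unit clause (¬q_32).
Either choice for q_11 ends in contradiction.
No assignment satisfies every clause.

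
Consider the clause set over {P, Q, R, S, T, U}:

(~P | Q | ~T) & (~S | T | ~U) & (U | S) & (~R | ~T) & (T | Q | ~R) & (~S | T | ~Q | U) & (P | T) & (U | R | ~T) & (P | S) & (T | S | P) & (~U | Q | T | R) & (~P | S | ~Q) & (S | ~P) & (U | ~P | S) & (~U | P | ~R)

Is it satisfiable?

Suppose U = 1.
Suppose S = 1.
Unit clause (T) forces T = 1.
Unit clause (~R) forces R = 0.
Suppose P = 0.
No clause remains; Q is free.
A satisfying assignment: P=0,  Q=1,  R=0,  S=1,  T=1,  U=1.

Satisfiable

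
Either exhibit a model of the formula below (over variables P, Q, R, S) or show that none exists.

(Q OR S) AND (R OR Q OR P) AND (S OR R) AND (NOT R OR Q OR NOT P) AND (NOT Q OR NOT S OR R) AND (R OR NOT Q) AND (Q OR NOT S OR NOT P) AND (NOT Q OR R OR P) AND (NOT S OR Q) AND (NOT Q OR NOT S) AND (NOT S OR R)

P ↦ true, Q ↦ true, R ↦ true, S ↦ false

Branch on Q: set Q = true.
Unit clause (R) forces R = true.
Unit clause (NOT S) forces S = false.
Every clause is now satisfied; P is unconstrained.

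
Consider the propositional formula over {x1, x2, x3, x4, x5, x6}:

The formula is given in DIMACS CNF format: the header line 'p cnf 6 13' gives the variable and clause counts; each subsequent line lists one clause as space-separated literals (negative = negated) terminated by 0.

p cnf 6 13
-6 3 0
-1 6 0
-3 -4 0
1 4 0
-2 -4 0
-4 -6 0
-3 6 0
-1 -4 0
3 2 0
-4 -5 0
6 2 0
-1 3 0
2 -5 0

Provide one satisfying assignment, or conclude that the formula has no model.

Try x6 = True.
The clause (x3) is unit, so x3 = True.
The clause (¬x4) is unit, so x4 = False.
The clause (x1) is unit, so x1 = True.
Try x2 = True.
No clause remains; x5 is free.

x1=True, x2=True, x3=True, x4=False, x5=True, x6=True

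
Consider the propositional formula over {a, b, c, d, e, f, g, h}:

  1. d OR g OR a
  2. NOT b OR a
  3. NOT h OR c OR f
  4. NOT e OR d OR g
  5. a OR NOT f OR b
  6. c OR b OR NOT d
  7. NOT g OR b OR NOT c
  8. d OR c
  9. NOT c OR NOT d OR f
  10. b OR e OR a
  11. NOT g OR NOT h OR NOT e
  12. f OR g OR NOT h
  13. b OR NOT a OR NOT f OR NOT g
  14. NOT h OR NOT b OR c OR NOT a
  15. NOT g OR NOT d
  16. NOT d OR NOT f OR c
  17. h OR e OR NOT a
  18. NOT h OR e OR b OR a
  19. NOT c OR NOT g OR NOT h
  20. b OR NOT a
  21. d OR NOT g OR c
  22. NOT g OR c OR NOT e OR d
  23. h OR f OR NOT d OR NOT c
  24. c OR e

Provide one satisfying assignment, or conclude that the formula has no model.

a ↦ true,  b ↦ true,  c ↦ true,  d ↦ false,  e ↦ true,  f ↦ true,  g ↦ true,  h ↦ false

Branch on b: set b = true.
Unit clause (a) forces a = true.
Branch on d: set d = false.
Unit clause (c) forces c = true.
Branch on e: set e = true.
Unit clause (g) forces g = true.
Unit clause (NOT h) forces h = false.
Every clause is now satisfied; f is unconstrained.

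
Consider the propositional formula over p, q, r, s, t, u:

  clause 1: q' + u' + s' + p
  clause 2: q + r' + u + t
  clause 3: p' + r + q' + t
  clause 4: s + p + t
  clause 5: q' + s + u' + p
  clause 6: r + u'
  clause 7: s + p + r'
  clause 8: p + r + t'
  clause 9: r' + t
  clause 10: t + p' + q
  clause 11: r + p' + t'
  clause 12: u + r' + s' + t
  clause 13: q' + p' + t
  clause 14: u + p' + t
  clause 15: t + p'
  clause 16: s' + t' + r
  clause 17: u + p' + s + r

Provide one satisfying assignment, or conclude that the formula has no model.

p=1; q=1; r=1; s=0; t=1; u=0

Branch on r: set r = 1.
From the singleton clause (t), t = 1.
Branch on s: set s = 0.
From the singleton clause (p), p = 1.
All clauses hold; q, u can take either value.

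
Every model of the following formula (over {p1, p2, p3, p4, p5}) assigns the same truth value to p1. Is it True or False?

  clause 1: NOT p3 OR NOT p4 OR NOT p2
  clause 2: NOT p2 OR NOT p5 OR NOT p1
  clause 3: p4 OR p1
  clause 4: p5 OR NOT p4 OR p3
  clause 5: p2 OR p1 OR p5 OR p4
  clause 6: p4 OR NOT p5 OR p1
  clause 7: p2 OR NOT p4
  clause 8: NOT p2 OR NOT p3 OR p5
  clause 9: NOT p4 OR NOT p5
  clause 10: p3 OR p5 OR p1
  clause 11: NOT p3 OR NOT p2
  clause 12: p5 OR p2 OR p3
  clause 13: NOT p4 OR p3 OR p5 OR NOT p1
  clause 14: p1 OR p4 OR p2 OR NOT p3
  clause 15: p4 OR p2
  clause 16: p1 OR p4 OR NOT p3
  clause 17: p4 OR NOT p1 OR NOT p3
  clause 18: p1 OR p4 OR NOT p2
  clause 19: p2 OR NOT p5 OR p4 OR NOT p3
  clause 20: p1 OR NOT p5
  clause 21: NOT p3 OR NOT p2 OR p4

Suppose p1 = false.
The clause (p4) is unit, so p4 = true.
The clause (p2) is unit, so p2 = true.
The clause (NOT p3) is unit, so p3 = false.
The clause (p5) is unit, so p5 = true.
But (NOT p5) is also a unit clause — contradiction.
So every satisfying assignment has p1 = True.

True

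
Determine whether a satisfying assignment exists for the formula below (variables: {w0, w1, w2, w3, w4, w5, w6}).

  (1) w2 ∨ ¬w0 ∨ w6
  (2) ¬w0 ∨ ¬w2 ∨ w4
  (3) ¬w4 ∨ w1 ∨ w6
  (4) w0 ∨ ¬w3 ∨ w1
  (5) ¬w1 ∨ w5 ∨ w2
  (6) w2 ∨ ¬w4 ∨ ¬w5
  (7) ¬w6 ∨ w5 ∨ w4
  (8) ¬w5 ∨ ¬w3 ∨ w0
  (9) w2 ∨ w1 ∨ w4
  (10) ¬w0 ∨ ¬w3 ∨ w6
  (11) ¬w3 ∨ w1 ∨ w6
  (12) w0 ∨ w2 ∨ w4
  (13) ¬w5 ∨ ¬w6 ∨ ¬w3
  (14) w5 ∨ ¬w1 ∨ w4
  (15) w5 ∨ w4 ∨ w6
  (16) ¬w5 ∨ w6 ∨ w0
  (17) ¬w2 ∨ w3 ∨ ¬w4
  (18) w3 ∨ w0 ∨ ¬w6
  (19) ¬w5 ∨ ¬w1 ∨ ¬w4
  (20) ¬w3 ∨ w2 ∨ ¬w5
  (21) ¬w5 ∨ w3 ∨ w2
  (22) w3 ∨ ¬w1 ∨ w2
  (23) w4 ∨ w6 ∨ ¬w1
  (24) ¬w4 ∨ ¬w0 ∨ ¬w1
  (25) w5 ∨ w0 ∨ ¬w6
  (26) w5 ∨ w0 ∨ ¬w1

Try w2 = False.
Try w0 = True.
Unit clause (w6) forces w6 = True.
Try w1 = False.
Unit clause (w4) forces w4 = True.
Unit clause (¬w5) forces w5 = False.
No clause remains; w3 is free.
A satisfying assignment: w0=True,  w1=False,  w2=False,  w3=False,  w4=True,  w5=False,  w6=True.

Satisfiable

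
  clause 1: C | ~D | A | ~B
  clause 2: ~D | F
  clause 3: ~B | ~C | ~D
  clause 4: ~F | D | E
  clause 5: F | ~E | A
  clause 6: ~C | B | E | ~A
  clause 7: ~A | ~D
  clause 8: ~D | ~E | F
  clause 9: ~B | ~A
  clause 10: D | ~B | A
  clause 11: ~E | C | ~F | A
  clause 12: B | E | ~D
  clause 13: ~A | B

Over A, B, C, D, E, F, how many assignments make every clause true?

There are 2^6 = 64 truth assignments over (A, B, C, D, E, F).
Split on B. With B = 1, the clauses containing B are satisfied and ~B drops from the rest; 0 of the 2^5 = 32 assignments to the other variables satisfy what remains.
With B = 0, by the same count on the reduced clause set, 4 assignments work.
(One model: A=F, B=F, C=F, D=F, E=F, F=F.)
Total: 0 + 4 = 4.

4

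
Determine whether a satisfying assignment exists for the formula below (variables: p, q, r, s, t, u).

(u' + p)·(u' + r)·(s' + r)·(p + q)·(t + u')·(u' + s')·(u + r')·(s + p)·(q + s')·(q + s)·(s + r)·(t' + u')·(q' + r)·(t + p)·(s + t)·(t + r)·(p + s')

No, unsatisfiable

Suppose u = 0.
(r') alone gives r = 0.
(s') alone gives s = 0.
Now (s) is unsatisfied and unit — conflict.
Backtrack on u: now try u = 1.
(p) alone gives p = 1.
(r) alone gives r = 1.
(t) alone gives t = 1.
Now (t') is unsatisfied and unit — conflict.
Either choice for u ends in contradiction.
No assignment satisfies every clause.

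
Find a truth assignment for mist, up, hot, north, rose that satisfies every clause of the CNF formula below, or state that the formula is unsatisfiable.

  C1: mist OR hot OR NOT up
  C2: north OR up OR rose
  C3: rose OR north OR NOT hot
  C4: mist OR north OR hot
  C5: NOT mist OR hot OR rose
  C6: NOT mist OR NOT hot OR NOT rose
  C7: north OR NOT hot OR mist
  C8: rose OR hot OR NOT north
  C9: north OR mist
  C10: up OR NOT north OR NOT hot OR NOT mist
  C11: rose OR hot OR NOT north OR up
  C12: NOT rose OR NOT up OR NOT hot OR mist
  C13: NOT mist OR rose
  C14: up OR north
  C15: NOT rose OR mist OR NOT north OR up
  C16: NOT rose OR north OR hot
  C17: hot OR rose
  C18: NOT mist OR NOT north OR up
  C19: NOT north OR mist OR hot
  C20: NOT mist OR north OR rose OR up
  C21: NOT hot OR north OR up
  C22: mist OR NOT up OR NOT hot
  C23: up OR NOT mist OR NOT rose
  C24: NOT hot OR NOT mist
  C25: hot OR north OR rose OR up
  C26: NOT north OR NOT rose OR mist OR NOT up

mist=true,  up=true,  hot=false,  north=true,  rose=true

Suppose north = true.
Suppose rose = true.
Suppose mist = true.
Unit clause (NOT hot) forces hot = false.
Unit clause (up) forces up = true.
All clauses are satisfied.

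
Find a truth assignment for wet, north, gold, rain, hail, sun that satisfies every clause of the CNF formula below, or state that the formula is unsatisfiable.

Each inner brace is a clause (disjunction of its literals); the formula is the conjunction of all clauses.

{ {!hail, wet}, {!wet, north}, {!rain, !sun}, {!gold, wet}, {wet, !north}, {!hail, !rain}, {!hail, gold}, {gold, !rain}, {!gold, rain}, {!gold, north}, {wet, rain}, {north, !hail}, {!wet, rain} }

Branch on hail: set hail = false.
Branch on wet: set wet = true.
Unit clause (north) forces north = true.
Unit clause (rain) forces rain = true.
Unit clause (!sun) forces sun = false.
Unit clause (gold) forces gold = true.
Every clause now holds.

wet ↦ true, north ↦ true, gold ↦ true, rain ↦ true, hail ↦ false, sun ↦ false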